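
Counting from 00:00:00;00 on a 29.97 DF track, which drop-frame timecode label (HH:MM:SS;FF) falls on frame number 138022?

Ten DF minutes hold 17982 frames, so frame 138022 lies in block 7 (frames 125874–143855) with 12148 frames into that block.
The block's first minute is 1800 frames and the rest 1798 each; 12148 frames reaches minute 6, so 7 × 18 + 6 × 2 = 138 labels have been skipped so far.
Adding those back, label number 138022 + 138 = 138160 at 30 labels/s is 4605 s + 10 f = 1 h 16 min 45 s frame 10, i.e. 01:16:45;10.

01:16:45;10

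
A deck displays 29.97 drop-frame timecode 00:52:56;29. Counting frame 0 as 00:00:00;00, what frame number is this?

As if non-drop at 30 labels/s: (0 × 3600 + 52 × 60 + 56) × 30 + 29 = 95309.
Minute boundaries passed: 52; those not divisible by 10: 52 − 5 = 47; dropped labels = 2 × 47 = 94.
Actual frame index = 95309 − 94 = 95215.

95215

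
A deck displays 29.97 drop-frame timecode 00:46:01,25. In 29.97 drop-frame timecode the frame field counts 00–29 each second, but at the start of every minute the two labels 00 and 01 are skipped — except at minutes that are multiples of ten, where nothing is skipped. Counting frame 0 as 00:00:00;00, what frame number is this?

As if non-drop at 30 labels/s: (0 × 3600 + 46 × 60 + 1) × 30 + 25 = 82855.
Minute boundaries passed: 46; those not divisible by 10: 46 − 4 = 42; dropped labels = 2 × 42 = 84.
Actual frame index = 82855 − 84 = 82771.

82771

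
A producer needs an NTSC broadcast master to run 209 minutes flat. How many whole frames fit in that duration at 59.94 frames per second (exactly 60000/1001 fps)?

751648 frames

209 min = 12540 s.
Frames = 12540 × 60000/1001 = 68400000/91 ≈ 751648.3516.
Complete frames: 751648.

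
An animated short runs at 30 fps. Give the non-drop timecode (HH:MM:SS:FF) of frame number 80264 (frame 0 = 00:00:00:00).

00:44:35:14

80264 ÷ 30 = 2675 full seconds, remainder 14 frames.
2675 s = 0 h 44 min 35 s.
Timecode: 00:44:35:14.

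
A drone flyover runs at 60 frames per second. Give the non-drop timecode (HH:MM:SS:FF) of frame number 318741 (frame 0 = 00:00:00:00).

01:28:32:21

318741 ÷ 60 = 5312 full seconds, remainder 21 frames.
5312 s = 1 h 28 min 32 s.
Timecode: 01:28:32:21.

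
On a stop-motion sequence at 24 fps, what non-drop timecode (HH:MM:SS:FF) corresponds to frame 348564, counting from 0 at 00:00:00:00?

348564 ÷ 24 = 14523 full seconds, remainder 12 frames.
14523 s = 4 h 2 min 3 s.
Timecode: 04:02:03:12.

04:02:03:12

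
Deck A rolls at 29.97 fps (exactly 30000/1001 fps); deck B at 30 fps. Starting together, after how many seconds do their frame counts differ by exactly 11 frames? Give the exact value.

11011/30 seconds

The gap grows by |30 − 30000/1001| = 30/1001 frames per second.
Time for a 11-frame gap: 11 ÷ (30/1001) = 11011/30 s.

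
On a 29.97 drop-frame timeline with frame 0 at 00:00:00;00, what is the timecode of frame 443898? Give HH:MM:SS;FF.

04:06:51;12

Each 10-minute DF block holds 10 × 60 × 30 − 9 × 2 = 17982 frames. 443898 ÷ 17982 → 24 full blocks, remainder 12330.
Within the partial block the first minute is 1800 frames and each further minute 1798, so 6 further minute boundaries passed. Total skipped labels = 18 × 24 + 2 × 6 = 444.
Non-drop label index = 443898 + 444 = 444342; at 30 labels/s that is 04:06:51:12, i.e. DF 04:06:51;12.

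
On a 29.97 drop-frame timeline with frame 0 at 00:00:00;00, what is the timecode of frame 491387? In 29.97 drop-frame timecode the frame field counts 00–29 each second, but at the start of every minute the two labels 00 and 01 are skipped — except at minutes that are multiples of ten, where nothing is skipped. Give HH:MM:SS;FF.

04:33:15;29

Each 10-minute DF block holds 10 × 60 × 30 − 9 × 2 = 17982 frames. 491387 ÷ 17982 → 27 full blocks, remainder 5873.
Within the partial block the first minute is 1800 frames and each further minute 1798, so 3 further minute boundaries passed. Total skipped labels = 18 × 27 + 2 × 3 = 492.
Non-drop label index = 491387 + 492 = 491879; at 30 labels/s that is 04:33:15:29, i.e. DF 04:33:15;29.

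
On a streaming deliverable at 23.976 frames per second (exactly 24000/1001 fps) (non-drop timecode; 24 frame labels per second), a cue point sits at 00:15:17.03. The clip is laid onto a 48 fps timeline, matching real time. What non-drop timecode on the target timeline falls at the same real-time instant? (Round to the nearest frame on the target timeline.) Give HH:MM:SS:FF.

Source frame index: (0×3600 + 15×60 + 17) × 24 + 3 = 22011.
Real time: 22011 / (24000/1001) = 7344337/8000 s.
Target frame: (7344337/8000) × (48) = 22033011/500 ≈ 44066.022 → 44066.
At 48 labels/s: frame 44066 → 00:15:18:02.

00:15:18:02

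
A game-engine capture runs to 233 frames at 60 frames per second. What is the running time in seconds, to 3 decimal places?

Running time = 233 × 1/60 = 233/60 s ≈ 3.883 s.

3.883 seconds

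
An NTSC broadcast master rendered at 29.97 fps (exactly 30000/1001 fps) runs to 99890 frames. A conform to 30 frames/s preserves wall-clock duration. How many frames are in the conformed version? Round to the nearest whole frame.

Frames at target rate = 99890 × (30) / (30000/1001) = 9998989/100 ≈ 99989.890.
Nearest whole frame: 99990.

99990 frames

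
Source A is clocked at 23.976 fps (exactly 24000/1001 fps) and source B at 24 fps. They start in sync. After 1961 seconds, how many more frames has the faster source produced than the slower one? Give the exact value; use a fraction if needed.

A emits 24000/1001 × 1961 = 47064000/1001 frames; B emits 24 × 1961 = 47064.
Difference = 47064/1001 frames (≈ 47.0170); B is ahead of A.

47064/1001 frames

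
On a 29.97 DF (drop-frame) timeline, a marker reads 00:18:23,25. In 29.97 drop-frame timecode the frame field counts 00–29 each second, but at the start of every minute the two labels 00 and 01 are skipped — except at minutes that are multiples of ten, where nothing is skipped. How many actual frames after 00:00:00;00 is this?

As if non-drop at 30 labels/s: (0 × 3600 + 18 × 60 + 23) × 30 + 25 = 33115.
Minute boundaries passed: 18; those not divisible by 10: 18 − 1 = 17; dropped labels = 2 × 17 = 34.
Actual frame index = 33115 − 34 = 33081.

33081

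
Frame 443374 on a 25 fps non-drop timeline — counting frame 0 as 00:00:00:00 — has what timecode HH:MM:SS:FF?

04:55:34:24

443374 ÷ 25 = 17734 full seconds, remainder 24 frames.
17734 s = 4 h 55 min 34 s.
Timecode: 04:55:34:24.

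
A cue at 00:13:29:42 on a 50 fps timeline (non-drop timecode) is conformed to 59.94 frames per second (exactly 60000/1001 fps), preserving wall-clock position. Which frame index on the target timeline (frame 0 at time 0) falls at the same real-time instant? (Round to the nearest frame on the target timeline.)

frame 48542

Source frame index: (0×3600 + 13×60 + 29) × 50 + 42 = 40492.
Real time: 40492 / (50) = 20246/25 s.
Target frame: (20246/25) × (60000/1001) = 48590400/1001 ≈ 48541.858 → 48542.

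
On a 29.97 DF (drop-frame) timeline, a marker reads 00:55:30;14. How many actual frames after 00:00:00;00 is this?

Complete 10-minute blocks: 5, each 17982 frames → 89910.
Remaining 5 whole minutes in the current block: 1800 + 4 × 1798 = 8992 frames.
Within the current minute: 30 × 30 + 14 − 2 = 912 (labels ;00/;01 skipped at this minute). Total = 89910 + 8992 + 912 = 99814.

99814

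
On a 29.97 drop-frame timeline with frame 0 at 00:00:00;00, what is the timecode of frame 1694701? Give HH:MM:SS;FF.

Each 10-minute DF block holds 10 × 60 × 30 − 9 × 2 = 17982 frames. 1694701 ÷ 17982 → 94 full blocks, remainder 4393.
Within the partial block the first minute is 1800 frames and each further minute 1798, so 2 further minute boundaries passed. Total skipped labels = 18 × 94 + 2 × 2 = 1696.
Non-drop label index = 1694701 + 1696 = 1696397; at 30 labels/s that is 15:42:26:17, i.e. DF 15:42:26;17.

15:42:26;17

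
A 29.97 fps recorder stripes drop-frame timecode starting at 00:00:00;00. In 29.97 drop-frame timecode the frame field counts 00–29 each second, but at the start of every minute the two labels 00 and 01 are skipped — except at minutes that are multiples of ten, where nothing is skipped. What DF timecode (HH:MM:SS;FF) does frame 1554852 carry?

Each 10-minute DF block holds 10 × 60 × 30 − 9 × 2 = 17982 frames. 1554852 ÷ 17982 → 86 full blocks, remainder 8400.
Within the partial block the first minute is 1800 frames and each further minute 1798, so 4 further minute boundaries passed. Total skipped labels = 18 × 86 + 2 × 4 = 1556.
Non-drop label index = 1554852 + 1556 = 1556408; at 30 labels/s that is 14:24:40:08, i.e. DF 14:24:40;08.

14:24:40;08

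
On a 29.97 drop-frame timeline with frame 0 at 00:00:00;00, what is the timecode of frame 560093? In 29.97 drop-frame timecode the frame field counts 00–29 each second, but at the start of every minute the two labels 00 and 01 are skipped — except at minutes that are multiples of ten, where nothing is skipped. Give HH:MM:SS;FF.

Ten DF minutes hold 17982 frames, so frame 560093 lies in block 31 (frames 557442–575423) with 2651 frames into that block.
The block's first minute is 1800 frames and the rest 1798 each; 2651 frames reaches minute 1, so 31 × 18 + 1 × 2 = 560 labels have been skipped so far.
Adding those back, label number 560093 + 560 = 560653 at 30 labels/s is 18688 s + 13 f = 5 h 11 min 28 s frame 13, i.e. 05:11:28;13.

05:11:28;13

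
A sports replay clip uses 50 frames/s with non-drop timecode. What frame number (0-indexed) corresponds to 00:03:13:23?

Total seconds to the label: (0 × 3600 + 3 × 60 + 13) = 193.
Frame index = 193 × 50 + 23 = 9673.

9673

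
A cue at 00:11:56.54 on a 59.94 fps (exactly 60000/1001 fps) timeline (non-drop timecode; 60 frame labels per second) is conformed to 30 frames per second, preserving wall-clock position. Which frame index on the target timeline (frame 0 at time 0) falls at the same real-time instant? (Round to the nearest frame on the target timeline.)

frame 21529

Source frame index: (0×3600 + 11×60 + 56) × 60 + 54 = 43014.
Real time: 43014 / (60000/1001) = 7176169/10000 s.
Target frame: (7176169/10000) × (30) = 21528507/1000 ≈ 21528.507 → 21529.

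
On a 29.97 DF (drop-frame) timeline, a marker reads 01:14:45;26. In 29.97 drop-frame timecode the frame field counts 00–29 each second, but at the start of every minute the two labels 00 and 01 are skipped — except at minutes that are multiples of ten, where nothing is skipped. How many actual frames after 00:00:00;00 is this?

Complete 10-minute blocks: 7, each 17982 frames → 125874.
Remaining 4 whole minutes in the current block: 1800 + 3 × 1798 = 7194 frames.
Within the current minute: 45 × 30 + 26 − 2 = 1374 (labels ;00/;01 skipped at this minute). Total = 125874 + 7194 + 1374 = 134442.

134442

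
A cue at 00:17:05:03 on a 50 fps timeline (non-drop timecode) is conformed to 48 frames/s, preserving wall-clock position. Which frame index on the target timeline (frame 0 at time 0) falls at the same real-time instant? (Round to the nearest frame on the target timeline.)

frame 49203

Source frame index: (0×3600 + 17×60 + 5) × 50 + 3 = 51253.
Real time: 51253 / (50) = 51253/50 s.
Target frame: (51253/50) × (48) = 1230072/25 ≈ 49202.880 → 49203.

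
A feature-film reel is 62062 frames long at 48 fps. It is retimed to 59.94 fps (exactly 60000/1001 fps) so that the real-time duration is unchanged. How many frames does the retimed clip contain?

Target frames = source frames × (target rate / source rate) = 62062 × (60000/1001)/(48) = 62062 × 1250/1001 = 77500.

77500 frames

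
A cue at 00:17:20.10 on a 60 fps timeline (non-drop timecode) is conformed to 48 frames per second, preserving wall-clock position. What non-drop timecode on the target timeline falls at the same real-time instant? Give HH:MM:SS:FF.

Source frame index: (0×3600 + 17×60 + 20) × 60 + 10 = 62410.
Real time: 62410 / (60) = 6241/6 s.
Target frame: (6241/6) × (48) = 49928.
At 48 labels/s: frame 49928 → 00:17:20:08.

00:17:20:08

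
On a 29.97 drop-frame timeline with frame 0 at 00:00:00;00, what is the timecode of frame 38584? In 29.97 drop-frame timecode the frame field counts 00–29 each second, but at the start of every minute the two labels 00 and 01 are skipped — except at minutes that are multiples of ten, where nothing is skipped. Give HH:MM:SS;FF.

00:21:27;12

Ten DF minutes hold 17982 frames, so frame 38584 lies in block 2 (frames 35964–53945) with 2620 frames into that block.
The block's first minute is 1800 frames and the rest 1798 each; 2620 frames reaches minute 1, so 2 × 18 + 1 × 2 = 38 labels have been skipped so far.
Adding those back, label number 38584 + 38 = 38622 at 30 labels/s is 1287 s + 12 f = 0 h 21 min 27 s frame 12, i.e. 00:21:27;12.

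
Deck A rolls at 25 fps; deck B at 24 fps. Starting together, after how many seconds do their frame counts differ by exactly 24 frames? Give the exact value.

24 seconds

The gap grows by |24 − 25| = 1 frame per second.
Time for a 24-frame gap: 24 ÷ (1) = 24 s.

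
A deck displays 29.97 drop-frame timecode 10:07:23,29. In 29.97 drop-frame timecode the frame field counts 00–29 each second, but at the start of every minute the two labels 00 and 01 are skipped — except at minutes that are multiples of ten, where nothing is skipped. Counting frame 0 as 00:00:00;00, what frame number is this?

Complete 10-minute blocks: 60, each 17982 frames → 1078920.
Remaining 7 whole minutes in the current block: 1800 + 6 × 1798 = 12588 frames.
Within the current minute: 23 × 30 + 29 − 2 = 717 (labels ;00/;01 skipped at this minute). Total = 1078920 + 12588 + 717 = 1092225.

1092225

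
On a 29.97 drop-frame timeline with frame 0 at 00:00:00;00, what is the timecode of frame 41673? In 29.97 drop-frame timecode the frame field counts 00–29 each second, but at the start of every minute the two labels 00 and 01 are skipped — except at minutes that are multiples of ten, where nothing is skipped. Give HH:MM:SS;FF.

00:23:10;15

Ten DF minutes hold 17982 frames, so frame 41673 lies in block 2 (frames 35964–53945) with 5709 frames into that block.
The block's first minute is 1800 frames and the rest 1798 each; 5709 frames reaches minute 3, so 2 × 18 + 3 × 2 = 42 labels have been skipped so far.
Adding those back, label number 41673 + 42 = 41715 at 30 labels/s is 1390 s + 15 f = 0 h 23 min 10 s frame 15, i.e. 00:23:10;15.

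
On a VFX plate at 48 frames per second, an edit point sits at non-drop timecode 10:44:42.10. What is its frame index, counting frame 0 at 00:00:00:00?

frame 1856746

Total seconds to the label: (10 × 3600 + 44 × 60 + 42) = 38682.
Frame index = 38682 × 48 + 10 = 1856746.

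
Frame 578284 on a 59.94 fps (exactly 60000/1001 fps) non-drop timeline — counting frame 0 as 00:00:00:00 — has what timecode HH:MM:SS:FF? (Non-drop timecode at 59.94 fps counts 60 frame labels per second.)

578284 ÷ 60 = 9638 full seconds, remainder 4 frames.
9638 s = 2 h 40 min 38 s.
Timecode: 02:40:38:04.

02:40:38:04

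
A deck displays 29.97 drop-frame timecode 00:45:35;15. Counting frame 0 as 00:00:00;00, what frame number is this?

81983

Complete 10-minute blocks: 4, each 17982 frames → 71928.
Remaining 5 whole minutes in the current block: 1800 + 4 × 1798 = 8992 frames.
Within the current minute: 35 × 30 + 15 − 2 = 1063 (labels ;00/;01 skipped at this minute). Total = 71928 + 8992 + 1063 = 81983.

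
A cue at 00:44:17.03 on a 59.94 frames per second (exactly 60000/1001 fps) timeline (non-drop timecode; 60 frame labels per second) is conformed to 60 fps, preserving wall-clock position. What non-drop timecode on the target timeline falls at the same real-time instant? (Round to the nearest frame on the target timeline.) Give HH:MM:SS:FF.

00:44:19:42

Source frame index: (0×3600 + 44×60 + 17) × 60 + 3 = 159423.
Real time: 159423 / (60000/1001) = 53194141/20000 s.
Target frame: (53194141/20000) × (60) = 159582423/1000 ≈ 159582.423 → 159582.
At 60 labels/s: frame 159582 → 00:44:19:42.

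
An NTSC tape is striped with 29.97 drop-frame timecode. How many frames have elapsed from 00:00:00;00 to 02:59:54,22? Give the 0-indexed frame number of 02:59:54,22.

323518

Complete 10-minute blocks: 17, each 17982 frames → 305694.
Remaining 9 whole minutes in the current block: 1800 + 8 × 1798 = 16184 frames.
Within the current minute: 54 × 30 + 22 − 2 = 1640 (labels ;00/;01 skipped at this minute). Total = 305694 + 16184 + 1640 = 323518.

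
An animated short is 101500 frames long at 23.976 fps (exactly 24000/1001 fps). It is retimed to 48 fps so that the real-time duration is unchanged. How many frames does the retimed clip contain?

Target frames = source frames × (target rate / source rate) = 101500 × (48)/(24000/1001) = 101500 × 1001/500 = 203203.

203203 frames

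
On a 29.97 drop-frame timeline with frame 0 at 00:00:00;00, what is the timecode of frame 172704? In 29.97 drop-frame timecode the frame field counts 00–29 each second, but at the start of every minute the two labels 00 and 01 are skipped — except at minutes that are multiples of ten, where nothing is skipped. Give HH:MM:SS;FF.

Ten DF minutes hold 17982 frames, so frame 172704 lies in block 9 (frames 161838–179819) with 10866 frames into that block.
The block's first minute is 1800 frames and the rest 1798 each; 10866 frames reaches minute 6, so 9 × 18 + 6 × 2 = 174 labels have been skipped so far.
Adding those back, label number 172704 + 174 = 172878 at 30 labels/s is 5762 s + 18 f = 1 h 36 min 2 s frame 18, i.e. 01:36:02;18.

01:36:02;18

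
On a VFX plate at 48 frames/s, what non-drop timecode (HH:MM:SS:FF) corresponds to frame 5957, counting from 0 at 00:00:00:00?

5957 ÷ 48 = 124 full seconds, remainder 5 frames.
124 s = 0 h 2 min 4 s.
Timecode: 00:02:04:05.

00:02:04:05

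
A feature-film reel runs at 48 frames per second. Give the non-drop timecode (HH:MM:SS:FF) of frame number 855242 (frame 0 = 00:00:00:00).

855242 ÷ 48 = 17817 full seconds, remainder 26 frames.
17817 s = 4 h 56 min 57 s.
Timecode: 04:56:57:26.

04:56:57:26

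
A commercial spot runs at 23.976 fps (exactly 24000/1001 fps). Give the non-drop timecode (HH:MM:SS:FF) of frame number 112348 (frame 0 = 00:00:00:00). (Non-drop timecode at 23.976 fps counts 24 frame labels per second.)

112348 ÷ 24 = 4681 full seconds, remainder 4 frames.
4681 s = 1 h 18 min 1 s.
Timecode: 01:18:01:04.

01:18:01:04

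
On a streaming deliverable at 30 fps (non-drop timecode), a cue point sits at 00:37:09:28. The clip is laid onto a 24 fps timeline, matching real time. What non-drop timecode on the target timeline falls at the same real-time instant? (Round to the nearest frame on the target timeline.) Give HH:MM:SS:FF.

Source frame index: (0×3600 + 37×60 + 9) × 30 + 28 = 66898.
Real time: 66898 / (30) = 33449/15 s.
Target frame: (33449/15) × (24) = 267592/5 ≈ 53518.400 → 53518.
At 24 labels/s: frame 53518 → 00:37:09:22.

00:37:09:22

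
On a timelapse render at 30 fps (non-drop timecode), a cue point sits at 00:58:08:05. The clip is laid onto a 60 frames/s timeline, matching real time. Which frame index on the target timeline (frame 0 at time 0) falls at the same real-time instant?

frame 209290

Source frame index: (0×3600 + 58×60 + 8) × 30 + 5 = 104645.
Real time: 104645 / (30) = 20929/6 s.
Target frame: (20929/6) × (60) = 209290.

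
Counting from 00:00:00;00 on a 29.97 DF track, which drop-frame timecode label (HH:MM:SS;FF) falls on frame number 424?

00:00:14;04

Each 10-minute DF block holds 10 × 60 × 30 − 9 × 2 = 17982 frames. 424 ÷ 17982 → 0 full blocks, remainder 424.
Within the partial block the first minute is 1800 frames and each further minute 1798, so 0 further minute boundaries passed. Total skipped labels = 18 × 0 + 2 × 0 = 0.
Non-drop label index = 424 + 0 = 424; at 30 labels/s that is 00:00:14:04, i.e. DF 00:00:14;04.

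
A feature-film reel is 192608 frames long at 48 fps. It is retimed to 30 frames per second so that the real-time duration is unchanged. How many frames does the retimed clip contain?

120380 frames

Frames at target rate = 192608 × (30) / (48) = 120380.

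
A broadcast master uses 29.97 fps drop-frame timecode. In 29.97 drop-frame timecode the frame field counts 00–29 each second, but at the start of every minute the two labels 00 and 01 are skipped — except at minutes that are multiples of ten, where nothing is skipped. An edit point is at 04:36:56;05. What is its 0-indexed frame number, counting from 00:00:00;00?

As if non-drop at 30 labels/s: (4 × 3600 + 36 × 60 + 56) × 30 + 5 = 498485.
Minute boundaries passed: 276; those not divisible by 10: 276 − 27 = 249; dropped labels = 2 × 249 = 498.
Actual frame index = 498485 − 498 = 497987.

497987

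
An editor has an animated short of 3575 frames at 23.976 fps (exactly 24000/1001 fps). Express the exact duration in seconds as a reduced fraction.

143143/960 seconds

Running time = 3575 ÷ (24000/1001) = 3575 × 1001/24000 = 143143/960 s.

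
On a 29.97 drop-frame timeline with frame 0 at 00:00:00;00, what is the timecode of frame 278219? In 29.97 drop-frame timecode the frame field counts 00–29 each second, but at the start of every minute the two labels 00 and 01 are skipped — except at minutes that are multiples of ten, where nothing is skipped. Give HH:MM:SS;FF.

Ten DF minutes hold 17982 frames, so frame 278219 lies in block 15 (frames 269730–287711) with 8489 frames into that block.
The block's first minute is 1800 frames and the rest 1798 each; 8489 frames reaches minute 4, so 15 × 18 + 4 × 2 = 278 labels have been skipped so far.
Adding those back, label number 278219 + 278 = 278497 at 30 labels/s is 9283 s + 7 f = 2 h 34 min 43 s frame 7, i.e. 02:34:43;07.

02:34:43;07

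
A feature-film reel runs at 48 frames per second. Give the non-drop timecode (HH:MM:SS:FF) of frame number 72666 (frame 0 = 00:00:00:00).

72666 ÷ 48 = 1513 full seconds, remainder 42 frames.
1513 s = 0 h 25 min 13 s.
Timecode: 00:25:13:42.

00:25:13:42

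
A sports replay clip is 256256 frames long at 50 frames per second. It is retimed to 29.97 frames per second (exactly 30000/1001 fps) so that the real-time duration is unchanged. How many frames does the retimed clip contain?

153600 frames

Target frames = source frames × (target rate / source rate) = 256256 × (30000/1001)/(50) = 256256 × 600/1001 = 153600.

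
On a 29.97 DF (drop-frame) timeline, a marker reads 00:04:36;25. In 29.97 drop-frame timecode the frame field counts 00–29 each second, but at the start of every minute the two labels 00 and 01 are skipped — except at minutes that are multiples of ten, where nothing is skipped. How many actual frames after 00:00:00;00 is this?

8297

As if non-drop at 30 labels/s: (0 × 3600 + 4 × 60 + 36) × 30 + 25 = 8305.
Minute boundaries passed: 4; those not divisible by 10: 4 − 0 = 4; dropped labels = 2 × 4 = 8.
Actual frame index = 8305 − 8 = 8297.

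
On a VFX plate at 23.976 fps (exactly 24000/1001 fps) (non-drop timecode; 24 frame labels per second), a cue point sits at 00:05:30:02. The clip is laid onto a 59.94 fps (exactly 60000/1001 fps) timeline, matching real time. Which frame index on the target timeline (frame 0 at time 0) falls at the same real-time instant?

Source frame index: (0×3600 + 5×60 + 30) × 24 + 2 = 7922.
Real time: 7922 / (24000/1001) = 3964961/12000 s.
Target frame: (3964961/12000) × (60000/1001) = 19805.

frame 19805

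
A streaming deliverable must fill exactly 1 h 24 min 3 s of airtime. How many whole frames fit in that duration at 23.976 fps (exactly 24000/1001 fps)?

120911 frames

1 h 24 min 3 s = 5043 s.
Frames = 5043 × 24000/1001 = 121032000/1001 ≈ 120911.0889.
Complete frames: 120911.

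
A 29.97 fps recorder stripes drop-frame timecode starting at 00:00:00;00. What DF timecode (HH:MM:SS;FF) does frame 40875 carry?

00:22:43;25

Ten DF minutes hold 17982 frames, so frame 40875 lies in block 2 (frames 35964–53945) with 4911 frames into that block.
The block's first minute is 1800 frames and the rest 1798 each; 4911 frames reaches minute 2, so 2 × 18 + 2 × 2 = 40 labels have been skipped so far.
Adding those back, label number 40875 + 40 = 40915 at 30 labels/s is 1363 s + 25 f = 0 h 22 min 43 s frame 25, i.e. 00:22:43;25.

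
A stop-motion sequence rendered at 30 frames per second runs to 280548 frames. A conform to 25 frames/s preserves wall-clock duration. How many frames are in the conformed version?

233790 frames

Target frames = source frames × (target rate / source rate) = 280548 × (25)/(30) = 280548 × 5/6 = 233790.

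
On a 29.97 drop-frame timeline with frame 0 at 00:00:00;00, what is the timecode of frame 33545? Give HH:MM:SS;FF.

00:18:39;09

Ten DF minutes hold 17982 frames, so frame 33545 lies in block 1 (frames 17982–35963) with 15563 frames into that block.
The block's first minute is 1800 frames and the rest 1798 each; 15563 frames reaches minute 8, so 1 × 18 + 8 × 2 = 34 labels have been skipped so far.
Adding those back, label number 33545 + 34 = 33579 at 30 labels/s is 1119 s + 9 f = 0 h 18 min 39 s frame 9, i.e. 00:18:39;09.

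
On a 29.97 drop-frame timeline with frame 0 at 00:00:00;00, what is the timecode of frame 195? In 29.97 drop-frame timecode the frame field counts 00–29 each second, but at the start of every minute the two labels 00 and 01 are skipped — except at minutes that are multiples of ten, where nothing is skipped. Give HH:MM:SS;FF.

Each 10-minute DF block holds 10 × 60 × 30 − 9 × 2 = 17982 frames. 195 ÷ 17982 → 0 full blocks, remainder 195.
Within the partial block the first minute is 1800 frames and each further minute 1798, so 0 further minute boundaries passed. Total skipped labels = 18 × 0 + 2 × 0 = 0.
Non-drop label index = 195 + 0 = 195; at 30 labels/s that is 00:00:06:15, i.e. DF 00:00:06;15.

00:00:06;15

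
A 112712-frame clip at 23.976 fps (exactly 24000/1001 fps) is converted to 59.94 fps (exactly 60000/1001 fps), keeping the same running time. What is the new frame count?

281780 frames

Target frames = source frames × (target rate / source rate) = 112712 × (60000/1001)/(24000/1001) = 112712 × 5/2 = 281780.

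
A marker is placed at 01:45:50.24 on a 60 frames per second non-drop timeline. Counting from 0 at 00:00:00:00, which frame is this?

Total seconds to the label: (1 × 3600 + 45 × 60 + 50) = 6350.
Frame index = 6350 × 60 + 24 = 381024.

381024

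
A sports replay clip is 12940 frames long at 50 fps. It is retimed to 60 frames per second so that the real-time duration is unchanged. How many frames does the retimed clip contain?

Target frames = source frames × (target rate / source rate) = 12940 × (60)/(50) = 12940 × 6/5 = 15528.

15528 frames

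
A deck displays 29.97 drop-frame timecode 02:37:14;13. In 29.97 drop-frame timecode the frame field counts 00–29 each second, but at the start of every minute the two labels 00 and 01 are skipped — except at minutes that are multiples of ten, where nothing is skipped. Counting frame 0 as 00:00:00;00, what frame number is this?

282749

As if non-drop at 30 labels/s: (2 × 3600 + 37 × 60 + 14) × 30 + 13 = 283033.
Minute boundaries passed: 157; those not divisible by 10: 157 − 15 = 142; dropped labels = 2 × 142 = 284.
Actual frame index = 283033 − 284 = 282749.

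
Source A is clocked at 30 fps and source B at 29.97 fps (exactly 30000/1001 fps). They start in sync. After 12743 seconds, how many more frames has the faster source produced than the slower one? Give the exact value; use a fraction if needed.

382290/1001 frames

A emits 30 × 12743 = 382290 frames; B emits 30000/1001 × 12743 = 382290000/1001.
Difference = 382290/1001 frames (≈ 381.9081); B is behind A.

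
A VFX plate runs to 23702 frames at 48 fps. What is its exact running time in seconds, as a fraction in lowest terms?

11851/24 seconds

Running time = 23702 ÷ (48) = 23702 × 1/48 = 11851/24 s.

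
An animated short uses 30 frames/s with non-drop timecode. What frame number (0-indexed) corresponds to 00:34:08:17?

Total seconds to the label: (0 × 3600 + 34 × 60 + 8) = 2048.
Frame index = 2048 × 30 + 17 = 61457.

61457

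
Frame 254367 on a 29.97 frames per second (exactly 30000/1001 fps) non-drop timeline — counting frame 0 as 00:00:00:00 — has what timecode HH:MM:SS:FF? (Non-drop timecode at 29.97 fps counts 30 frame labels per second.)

02:21:18:27

254367 ÷ 30 = 8478 full seconds, remainder 27 frames.
8478 s = 2 h 21 min 18 s.
Timecode: 02:21:18:27.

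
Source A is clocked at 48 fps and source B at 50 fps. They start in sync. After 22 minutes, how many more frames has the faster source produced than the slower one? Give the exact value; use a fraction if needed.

2640 frames

22 min = 1320 s.
A emits 48 × 1320 = 63360 frames; B emits 50 × 1320 = 66000.
Difference = 2640 frames; B is ahead of A.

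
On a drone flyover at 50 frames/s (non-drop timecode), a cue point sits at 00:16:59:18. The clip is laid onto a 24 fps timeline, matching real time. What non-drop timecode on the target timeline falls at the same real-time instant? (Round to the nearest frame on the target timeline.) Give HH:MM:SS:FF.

Source frame index: (0×3600 + 16×60 + 59) × 50 + 18 = 50968.
Real time: 50968 / (50) = 25484/25 s.
Target frame: (25484/25) × (24) = 611616/25 ≈ 24464.640 → 24465.
At 24 labels/s: frame 24465 → 00:16:59:09.

00:16:59:09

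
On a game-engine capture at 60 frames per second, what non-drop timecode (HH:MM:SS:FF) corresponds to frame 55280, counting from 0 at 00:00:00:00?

00:15:21:20

55280 ÷ 60 = 921 full seconds, remainder 20 frames.
921 s = 0 h 15 min 21 s.
Timecode: 00:15:21:20.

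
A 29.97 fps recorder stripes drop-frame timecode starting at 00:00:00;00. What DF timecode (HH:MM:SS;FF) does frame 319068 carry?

Ten DF minutes hold 17982 frames, so frame 319068 lies in block 17 (frames 305694–323675) with 13374 frames into that block.
The block's first minute is 1800 frames and the rest 1798 each; 13374 frames reaches minute 7, so 17 × 18 + 7 × 2 = 320 labels have been skipped so far.
Adding those back, label number 319068 + 320 = 319388 at 30 labels/s is 10646 s + 8 f = 2 h 57 min 26 s frame 8, i.e. 02:57:26;08.

02:57:26;08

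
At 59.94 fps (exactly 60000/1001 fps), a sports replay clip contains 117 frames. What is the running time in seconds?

1.95195 seconds

Running time = 117 / (60000/1001) = 1.95195 s.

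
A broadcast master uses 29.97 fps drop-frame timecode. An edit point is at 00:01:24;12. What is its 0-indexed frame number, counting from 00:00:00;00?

As if non-drop at 30 labels/s: (0 × 3600 + 1 × 60 + 24) × 30 + 12 = 2532.
Minute boundaries passed: 1; those not divisible by 10: 1 − 0 = 1; dropped labels = 2 × 1 = 2.
Actual frame index = 2532 − 2 = 2530.

2530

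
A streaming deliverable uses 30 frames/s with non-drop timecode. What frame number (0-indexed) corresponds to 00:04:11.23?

7553

Total seconds to the label: (0 × 3600 + 4 × 60 + 11) = 251.
Frame index = 251 × 30 + 23 = 7553.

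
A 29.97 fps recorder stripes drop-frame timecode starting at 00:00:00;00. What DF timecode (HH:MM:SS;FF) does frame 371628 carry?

Each 10-minute DF block holds 10 × 60 × 30 − 9 × 2 = 17982 frames. 371628 ÷ 17982 → 20 full blocks, remainder 11988.
Within the partial block the first minute is 1800 frames and each further minute 1798, so 6 further minute boundaries passed. Total skipped labels = 18 × 20 + 2 × 6 = 372.
Non-drop label index = 371628 + 372 = 372000; at 30 labels/s that is 03:26:40:00, i.e. DF 03:26:40;00.

03:26:40;00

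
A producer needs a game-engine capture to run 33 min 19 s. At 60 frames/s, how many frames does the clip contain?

33 min 19 s = 1999 s.
Frames = 1999 × 60 = 119940.

119940 frames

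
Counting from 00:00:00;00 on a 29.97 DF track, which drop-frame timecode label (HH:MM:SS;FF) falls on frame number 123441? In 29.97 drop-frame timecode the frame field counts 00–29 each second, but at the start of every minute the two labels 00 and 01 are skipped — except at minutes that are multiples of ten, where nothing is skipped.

01:08:38;25

Ten DF minutes hold 17982 frames, so frame 123441 lies in block 6 (frames 107892–125873) with 15549 frames into that block.
The block's first minute is 1800 frames and the rest 1798 each; 15549 frames reaches minute 8, so 6 × 18 + 8 × 2 = 124 labels have been skipped so far.
Adding those back, label number 123441 + 124 = 123565 at 30 labels/s is 4118 s + 25 f = 1 h 8 min 38 s frame 25, i.e. 01:08:38;25.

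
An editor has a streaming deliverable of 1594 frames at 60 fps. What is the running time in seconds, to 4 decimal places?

Running time = 1594 × 1/60 = 797/30 s ≈ 26.5667 s.

26.5667 seconds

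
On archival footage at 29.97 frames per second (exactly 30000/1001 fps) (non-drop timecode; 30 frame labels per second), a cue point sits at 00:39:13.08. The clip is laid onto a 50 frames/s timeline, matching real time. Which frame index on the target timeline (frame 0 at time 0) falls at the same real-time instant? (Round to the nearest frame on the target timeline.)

frame 117781

Source frame index: (0×3600 + 39×60 + 13) × 30 + 8 = 70598.
Real time: 70598 / (30000/1001) = 35334299/15000 s.
Target frame: (35334299/15000) × (50) = 35334299/300 ≈ 117780.997 → 117781.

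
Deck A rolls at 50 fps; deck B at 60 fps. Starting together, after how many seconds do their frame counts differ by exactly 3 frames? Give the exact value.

The gap grows by |60 − 50| = 10 frames per second.
Time for a 3-frame gap: 3 ÷ (10) = 0.3 s.

0.3 seconds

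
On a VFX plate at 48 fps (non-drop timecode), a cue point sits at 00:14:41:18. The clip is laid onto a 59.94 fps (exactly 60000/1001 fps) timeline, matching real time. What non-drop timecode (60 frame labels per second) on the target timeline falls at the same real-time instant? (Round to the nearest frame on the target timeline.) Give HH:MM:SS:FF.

00:14:40:30

Source frame index: (0×3600 + 14×60 + 41) × 48 + 18 = 42306.
Real time: 42306 / (48) = 7051/8 s.
Target frame: (7051/8) × (60000/1001) = 4807500/91 ≈ 52829.670 → 52830.
At 60 labels/s: frame 52830 → 00:14:40:30.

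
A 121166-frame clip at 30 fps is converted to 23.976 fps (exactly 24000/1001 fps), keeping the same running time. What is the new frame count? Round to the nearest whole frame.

96836 frames

Frames at target rate = 121166 × (24000/1001) / (30) = 96932800/1001 ≈ 96835.964.
Nearest whole frame: 96836.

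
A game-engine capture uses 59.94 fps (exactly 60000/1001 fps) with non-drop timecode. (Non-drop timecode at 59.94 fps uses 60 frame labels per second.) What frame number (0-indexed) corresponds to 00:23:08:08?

frame 83288

Total seconds to the label: (0 × 3600 + 23 × 60 + 8) = 1388.
Frame index = 1388 × 60 + 8 = 83288.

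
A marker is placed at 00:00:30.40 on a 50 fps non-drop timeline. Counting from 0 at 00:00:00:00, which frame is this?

Total seconds to the label: (0 × 3600 + 0 × 60 + 30) = 30.
Frame index = 30 × 50 + 40 = 1540.

1540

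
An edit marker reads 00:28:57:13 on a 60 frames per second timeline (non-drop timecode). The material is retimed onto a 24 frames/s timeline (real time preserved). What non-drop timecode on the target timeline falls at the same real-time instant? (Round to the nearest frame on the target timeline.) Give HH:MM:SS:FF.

Source frame index: (0×3600 + 28×60 + 57) × 60 + 13 = 104233.
Real time: 104233 / (60) = 104233/60 s.
Target frame: (104233/60) × (24) = 208466/5 ≈ 41693.200 → 41693.
At 24 labels/s: frame 41693 → 00:28:57:05.

00:28:57:05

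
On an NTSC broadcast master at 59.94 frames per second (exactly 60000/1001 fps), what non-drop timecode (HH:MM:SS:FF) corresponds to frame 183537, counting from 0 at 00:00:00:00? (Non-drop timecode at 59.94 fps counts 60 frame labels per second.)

183537 ÷ 60 = 3058 full seconds, remainder 57 frames.
3058 s = 0 h 50 min 58 s.
Timecode: 00:50:58:57.

00:50:58:57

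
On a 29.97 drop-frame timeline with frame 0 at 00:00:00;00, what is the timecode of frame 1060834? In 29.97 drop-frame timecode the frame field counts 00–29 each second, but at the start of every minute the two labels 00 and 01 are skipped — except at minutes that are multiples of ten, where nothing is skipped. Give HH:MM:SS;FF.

Ten DF minutes hold 17982 frames, so frame 1060834 lies in block 58 (frames 1042956–1060937) with 17878 frames into that block.
The block's first minute is 1800 frames and the rest 1798 each; 17878 frames reaches minute 9, so 58 × 18 + 9 × 2 = 1062 labels have been skipped so far.
Adding those back, label number 1060834 + 1062 = 1061896 at 30 labels/s is 35396 s + 16 f = 9 h 49 min 56 s frame 16, i.e. 09:49:56;16.

09:49:56;16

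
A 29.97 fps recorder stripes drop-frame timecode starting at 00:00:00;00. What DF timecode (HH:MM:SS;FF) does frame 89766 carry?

Each 10-minute DF block holds 10 × 60 × 30 − 9 × 2 = 17982 frames. 89766 ÷ 17982 → 4 full blocks, remainder 17838.
Within the partial block the first minute is 1800 frames and each further minute 1798, so 9 further minute boundaries passed. Total skipped labels = 18 × 4 + 2 × 9 = 90.
Non-drop label index = 89766 + 90 = 89856; at 30 labels/s that is 00:49:55:06, i.e. DF 00:49:55;06.

00:49:55;06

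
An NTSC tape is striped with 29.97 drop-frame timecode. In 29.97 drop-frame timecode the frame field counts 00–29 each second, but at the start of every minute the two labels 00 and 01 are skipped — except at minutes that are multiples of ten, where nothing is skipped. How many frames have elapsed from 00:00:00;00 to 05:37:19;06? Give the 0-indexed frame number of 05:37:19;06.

As if non-drop at 30 labels/s: (5 × 3600 + 37 × 60 + 19) × 30 + 6 = 607176.
Minute boundaries passed: 337; those not divisible by 10: 337 − 33 = 304; dropped labels = 2 × 304 = 608.
Actual frame index = 607176 − 608 = 606568.

606568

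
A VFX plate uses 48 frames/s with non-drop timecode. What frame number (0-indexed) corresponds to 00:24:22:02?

Total seconds to the label: (0 × 3600 + 24 × 60 + 22) = 1462.
Frame index = 1462 × 48 + 2 = 70178.

70178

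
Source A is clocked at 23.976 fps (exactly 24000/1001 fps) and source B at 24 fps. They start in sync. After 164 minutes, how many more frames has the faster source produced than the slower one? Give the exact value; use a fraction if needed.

164 min = 9840 s.
A emits 24000/1001 × 9840 = 236160000/1001 frames; B emits 24 × 9840 = 236160.
Difference = 236160/1001 frames (≈ 235.9241); B is ahead of A.

236160/1001 frames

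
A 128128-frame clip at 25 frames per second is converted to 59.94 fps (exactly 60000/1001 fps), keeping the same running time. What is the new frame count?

Target frames = source frames × (target rate / source rate) = 128128 × (60000/1001)/(25) = 128128 × 2400/1001 = 307200.

307200 frames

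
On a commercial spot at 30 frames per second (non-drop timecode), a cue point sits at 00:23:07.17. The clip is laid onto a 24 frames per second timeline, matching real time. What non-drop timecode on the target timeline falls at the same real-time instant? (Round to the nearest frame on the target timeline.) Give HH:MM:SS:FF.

00:23:07:14

Source frame index: (0×3600 + 23×60 + 7) × 30 + 17 = 41627.
Real time: 41627 / (30) = 41627/30 s.
Target frame: (41627/30) × (24) = 166508/5 ≈ 33301.600 → 33302.
At 24 labels/s: frame 33302 → 00:23:07:14.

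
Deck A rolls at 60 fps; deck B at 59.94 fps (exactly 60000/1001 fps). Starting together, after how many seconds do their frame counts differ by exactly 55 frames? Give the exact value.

The gap grows by |60000/1001 − 60| = 60/1001 frames per second.
Time for a 55-frame gap: 55 ÷ (60/1001) = 11011/12 s.

11011/12 seconds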